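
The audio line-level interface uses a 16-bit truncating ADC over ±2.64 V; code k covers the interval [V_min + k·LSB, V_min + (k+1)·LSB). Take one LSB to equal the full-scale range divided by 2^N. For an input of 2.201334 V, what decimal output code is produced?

Full-scale range = 2.64 V − (-2.64 V) = 5.28 V. LSB = 5.28 V / 2^16 ≈ 80.57 µV.
code = ⌊(V_in − V_min)/LSB⌋ = ⌊(V_in − V_min) × 2^16 / range⌋
     = ⌊(2.201334 − (-2.64)) × 65536 / 5.28⌋ = ⌊4.841334 × 65536/5.28⌋
     = ⌊60091.224⌋ = 60091.

60091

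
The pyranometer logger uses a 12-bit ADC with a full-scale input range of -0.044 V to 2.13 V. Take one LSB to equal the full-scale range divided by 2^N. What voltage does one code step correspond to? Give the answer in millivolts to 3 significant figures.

0.531 mV

Span: 2.13 V − (-0.044 V) = 2.174 V.
Number of codes = 2^12 = 4096.
One LSB is 2.174 V / 4096 = 0.531 mV.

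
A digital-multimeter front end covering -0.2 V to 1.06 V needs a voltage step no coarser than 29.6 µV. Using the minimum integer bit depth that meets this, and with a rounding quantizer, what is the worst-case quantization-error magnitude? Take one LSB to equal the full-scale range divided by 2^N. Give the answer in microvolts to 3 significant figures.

9.61 µV

Range = 1.06 − (-0.2) = 1.26 V.
Required number of levels: 1.26/29.6 µV = 42568; smallest N with 2^N ≥ that is 16.
LSB = 1.26 V / 2^16 = 19.226 µV.
|e|_max = LSB/2 = 9.61 µV.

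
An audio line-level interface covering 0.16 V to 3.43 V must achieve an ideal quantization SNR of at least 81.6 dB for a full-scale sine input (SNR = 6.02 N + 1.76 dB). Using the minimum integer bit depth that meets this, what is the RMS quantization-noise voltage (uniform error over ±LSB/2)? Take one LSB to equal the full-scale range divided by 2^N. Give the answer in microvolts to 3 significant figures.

57.6 µV

Range = 3.43 − (0.16) = 3.27 V.
Required N = ⌈(81.6 − 1.76)/6.02⌉ = ⌈13.262⌉ = 14.
LSB = 3.27 V ÷ 2^14 = 3.27/16384 V = 199.58 µV.
σ_q = LSB/√12 = 199.58 µV/3.4641 = 57.6 µV.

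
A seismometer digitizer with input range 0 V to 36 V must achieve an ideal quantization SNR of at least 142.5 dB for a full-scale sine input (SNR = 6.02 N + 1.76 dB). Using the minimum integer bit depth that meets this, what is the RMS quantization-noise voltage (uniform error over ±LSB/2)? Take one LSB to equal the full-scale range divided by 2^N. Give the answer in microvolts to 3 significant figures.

0.619 µV

V_FS = 36 V.
N ≥ (142.5 − 1.76)/6.02 = 23.379 → N_min = 24.
Step size = 36/16777216 V = 2.1458 µV.
RMS noise = LSB/√12 = 0.619 µV.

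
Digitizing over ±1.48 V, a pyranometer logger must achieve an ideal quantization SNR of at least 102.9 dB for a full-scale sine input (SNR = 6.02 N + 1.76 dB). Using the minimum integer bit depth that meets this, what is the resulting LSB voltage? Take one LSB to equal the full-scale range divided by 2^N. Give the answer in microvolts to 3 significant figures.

22.6 µV

Span: 1.48 V − (-1.48 V) = 2.96 V.
Required N = ⌈(102.9 − 1.76)/6.02⌉ = ⌈16.801⌉ = 17.
LSB = 2.96 V / 2^17 = 22.6 µV.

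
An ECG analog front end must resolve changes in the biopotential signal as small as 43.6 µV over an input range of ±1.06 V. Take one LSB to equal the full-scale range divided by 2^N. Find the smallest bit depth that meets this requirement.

16 bits

The full-scale span is 1.06 − (-1.06) = 2.12 V.
Levels needed ≥ 2.12/43.6 µV = 48620. 2^16 = 65536 suffices, so N_min = 16.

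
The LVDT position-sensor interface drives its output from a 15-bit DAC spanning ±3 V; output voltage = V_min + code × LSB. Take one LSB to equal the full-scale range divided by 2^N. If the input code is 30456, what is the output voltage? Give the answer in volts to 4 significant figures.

The full-scale span is 3 − (-3) = 6 V. LSB = 6 V / 2^15.
Output = V_min + (30456/32768) × range = -3 + 0.929443 × 6 V
      = -3 V + 5.57666 V = 2.57666 V.

2.577 V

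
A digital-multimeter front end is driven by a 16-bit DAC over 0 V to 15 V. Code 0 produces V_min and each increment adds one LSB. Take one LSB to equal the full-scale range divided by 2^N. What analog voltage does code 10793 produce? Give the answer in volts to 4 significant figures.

Full-scale range = 15 V. LSB = 15 V / 2^16.
Output = V_min + (10793/65536) × range = 0 + 0.164688 × 15 V
      = 0 + 2.47032 = 2.47032 V.

2.470 V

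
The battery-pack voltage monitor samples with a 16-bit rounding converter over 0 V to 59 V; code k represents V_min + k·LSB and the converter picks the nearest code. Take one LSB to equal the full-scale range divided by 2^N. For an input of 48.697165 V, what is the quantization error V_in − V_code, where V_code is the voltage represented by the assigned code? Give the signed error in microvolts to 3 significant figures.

−162 µV

Full-scale range = 59 V. LSB = 59 V / 2^16 ≈ 0.9003 mV.
(V_in − V_min)/LSB = (48.697165 − (0)) × 65536/59 = 54091.8204 → nearest code k = 54092.
Reconstructed level: 0 + 54092 × 59/65536 V = 48.697326660 V.
V_in − V_code = 48.697165 − (48.697326660) = −162 µV.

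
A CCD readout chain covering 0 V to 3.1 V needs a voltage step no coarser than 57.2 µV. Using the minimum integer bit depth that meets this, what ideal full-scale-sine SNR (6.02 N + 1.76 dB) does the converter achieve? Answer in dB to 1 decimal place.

Span = 3.1 V.
Levels needed ≥ 3.1/57.2 µV = 54200. 2^16 = 65536 suffices, so N_min = 16.
6.02(16) + 1.76 = 98.08 dB.

98.1 dB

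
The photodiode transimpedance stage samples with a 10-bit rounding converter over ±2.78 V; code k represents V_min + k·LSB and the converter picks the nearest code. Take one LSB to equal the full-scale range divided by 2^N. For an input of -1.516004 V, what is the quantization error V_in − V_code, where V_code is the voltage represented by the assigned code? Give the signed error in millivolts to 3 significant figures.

−1.12 mV

Span: 2.78 V − (-2.78 V) = 5.56 V. LSB = 5.56 V / 2^10 ≈ 5.430 mV.
(V_in − V_min)/LSB = (-1.516004 − (-2.78)) × 1024/5.56 = 232.7935 → nearest code k = 233.
V_code = V_min + k × range/2^10 = -2.78 + 233 × 5.56/1024 = -1.514882813 V.
V_in − V_code = -1.516004 − (-1.514882813) = −1.12 mV.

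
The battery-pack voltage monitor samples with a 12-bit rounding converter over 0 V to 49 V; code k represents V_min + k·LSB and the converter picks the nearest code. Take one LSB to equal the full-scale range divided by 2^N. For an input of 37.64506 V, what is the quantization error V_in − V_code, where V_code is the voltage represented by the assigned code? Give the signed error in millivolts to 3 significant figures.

−2.16 mV

V_FS = 49 V. LSB = 49 V / 2^12 ≈ 11.96 mV.
Position in LSBs: (37.64506 − (0)) × 4096/49 = 3146.8197; rounding gives k = 3147.
V_code = V_min + k × range/2^12 = 0 + 3147 × 49/4096 = 37.64721680 V.
V_in − V_code = 37.64506 − (37.64721680) = −2.16 mV.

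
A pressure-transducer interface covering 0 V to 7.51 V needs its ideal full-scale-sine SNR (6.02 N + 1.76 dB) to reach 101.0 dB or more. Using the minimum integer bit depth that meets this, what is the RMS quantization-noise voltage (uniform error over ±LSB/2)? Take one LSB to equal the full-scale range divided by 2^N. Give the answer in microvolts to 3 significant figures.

16.5 µV

V_FS = 7.51 V.
Solving 6.02 N ≥ 101.0 − 1.76: N ≥ 16.485. Round up → N = 17.
LSB = 7.51 V / 2^17 = 57.297 µV.
RMS noise = LSB/√12 = 16.5 µV.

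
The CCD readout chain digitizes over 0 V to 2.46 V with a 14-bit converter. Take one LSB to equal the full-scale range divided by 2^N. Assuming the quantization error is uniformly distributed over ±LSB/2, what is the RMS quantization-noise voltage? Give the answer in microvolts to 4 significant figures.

Full-scale range = 2.46 V.
Step size = 2.46/16384 V = 150.146 µV.
σ_q = LSB/√12 = 150.146 µV/3.4641 = 43.34 µV.

43.34 µV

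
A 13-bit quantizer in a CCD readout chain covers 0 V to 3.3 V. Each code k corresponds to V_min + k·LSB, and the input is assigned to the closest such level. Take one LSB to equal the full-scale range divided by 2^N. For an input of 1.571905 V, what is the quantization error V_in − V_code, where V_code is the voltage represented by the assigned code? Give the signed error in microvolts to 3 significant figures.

Span = 3.3 V. LSB = 3.3 V / 2^13 ≈ 402.8 µV.
(1.571905 − (0)) / LSB = 1.571905 × 8192/3.3 = 3902.1351. Nearest integer: k = 3902.
V_code = V_min + k × range/2^13 = 0 + 3902 × 3.3/8192 = 1.571850586 V.
e = 1.571905 − (1.571850586) = +54.4 µV.

+54.4 µV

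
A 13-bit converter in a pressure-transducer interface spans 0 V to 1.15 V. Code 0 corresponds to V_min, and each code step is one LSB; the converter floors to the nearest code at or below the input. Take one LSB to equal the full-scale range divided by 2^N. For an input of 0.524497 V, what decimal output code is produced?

3736

Span = 1.15 V. LSB = 1.15 V / 2^13 ≈ 140.4 µV.
V_in − V_min = 0.524497 − (0) = 0.524497 V.
Divide by LSB: 0.524497 × 8192/1.15 = 3736.2430.
Truncating gives code 3736.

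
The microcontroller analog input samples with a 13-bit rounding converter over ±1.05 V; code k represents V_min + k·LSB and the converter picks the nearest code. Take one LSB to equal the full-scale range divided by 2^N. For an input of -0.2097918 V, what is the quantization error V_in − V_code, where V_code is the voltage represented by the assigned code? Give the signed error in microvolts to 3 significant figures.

Full-scale range = 1.05 V − (-1.05 V) = 2.1 V. LSB = 2.1 V / 2^13 ≈ 256.3 µV.
Position in LSBs: (-0.2097918 − (-1.05)) × 8192/2.1 = 3277.6122; rounding gives k = 3278.
V_code = -1.05 + (3278/8192) × 2.1 = -0.2096923828 V.
Error = V_in − V_code = -0.2097918 − (-0.2096923828) = −99.4 µV.

−99.4 µV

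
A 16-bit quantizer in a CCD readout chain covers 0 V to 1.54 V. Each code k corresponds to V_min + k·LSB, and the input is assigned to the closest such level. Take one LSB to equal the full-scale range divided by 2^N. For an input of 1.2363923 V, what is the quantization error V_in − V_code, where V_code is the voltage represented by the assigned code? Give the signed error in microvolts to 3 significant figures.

−6.63 µV

V_FS = 1.54 V. LSB = 1.54 V / 2^16 ≈ 23.50 µV.
(V_in − V_min)/LSB = (1.2363923 − (0)) × 65536/1.54 = 52615.7180 → nearest code k = 52616.
V_code = V_min + k × range/2^16 = 0 + 52616 × 1.54/65536 = 1.2363989258 V.
Error = V_in − V_code = 1.2363923 − (1.2363989258) = −6.63 µV.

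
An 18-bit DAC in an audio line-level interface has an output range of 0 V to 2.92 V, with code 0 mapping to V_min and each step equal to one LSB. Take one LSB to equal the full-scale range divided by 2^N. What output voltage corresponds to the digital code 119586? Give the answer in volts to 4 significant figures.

Range is 2.92 V. LSB = 2.92 V / 2^18.
V_out = 0 + 119586 × (2.92/262144) V
      = 0 + 1.33206 = 1.33206 V.

1.332 V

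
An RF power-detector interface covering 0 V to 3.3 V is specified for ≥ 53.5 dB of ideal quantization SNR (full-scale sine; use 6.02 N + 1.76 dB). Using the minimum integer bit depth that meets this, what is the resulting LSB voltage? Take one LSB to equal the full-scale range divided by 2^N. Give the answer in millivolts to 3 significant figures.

Full-scale range = 3.3 V.
Required N = ⌈(53.5 − 1.76)/6.02⌉ = ⌈8.595⌉ = 9.
LSB = 3.3 V ÷ 2^9 = 3.3/512 V = 6.45 mV.

6.45 mV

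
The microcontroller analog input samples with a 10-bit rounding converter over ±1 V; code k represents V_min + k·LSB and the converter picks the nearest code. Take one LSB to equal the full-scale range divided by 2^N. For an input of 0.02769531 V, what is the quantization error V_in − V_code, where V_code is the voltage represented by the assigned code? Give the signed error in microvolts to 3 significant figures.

Full-scale range = 1 V − (-1 V) = 2 V. LSB = 2 V / 2^10 ≈ 1.953 mV.
(0.02769531 − (-1)) / LSB = 1.02769531 × 1024/2 = 526.1800. Nearest integer: k = 526.
Reconstructed level: -1 + 526 × 2/1024 V = 0.02734375000 V.
V_in − V_code = 0.02769531 − (0.02734375000) = +352 µV.

+352 µV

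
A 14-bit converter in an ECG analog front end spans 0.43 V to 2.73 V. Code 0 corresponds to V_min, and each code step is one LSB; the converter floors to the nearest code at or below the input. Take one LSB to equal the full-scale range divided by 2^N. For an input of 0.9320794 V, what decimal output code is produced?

3576

Full-scale range = 2.73 V − (0.43 V) = 2.3 V. LSB = 2.3 V / 2^14 ≈ 140.4 µV.
(V_in − V_min) × 2^14/range = (0.9320794 − (0.43)) × 16384/2.3 = 3576.552.
Floor → code = 3576.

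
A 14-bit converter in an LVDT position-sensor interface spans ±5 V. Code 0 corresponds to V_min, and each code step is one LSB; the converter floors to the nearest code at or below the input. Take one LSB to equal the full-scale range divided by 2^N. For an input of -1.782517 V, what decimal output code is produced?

Full-scale range = 5 V − (-5 V) = 10 V. LSB = 10 V / 2^14 ≈ 0.6104 mV.
V_in − V_min = -1.782517 − (-5) = 3.217483 V.
Divide by LSB: 3.217483 × 16384/10 = 5271.5241.
Truncating gives code 5271.

5271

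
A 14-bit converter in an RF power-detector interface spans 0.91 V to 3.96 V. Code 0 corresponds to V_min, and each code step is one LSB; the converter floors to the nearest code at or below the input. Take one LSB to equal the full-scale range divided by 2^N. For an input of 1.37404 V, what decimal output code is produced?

The full-scale span is 3.96 − (0.91) = 3.05 V. LSB = 3.05 V / 2^14 ≈ 186.2 µV.
code = ⌊(V_in − V_min)/LSB⌋ = ⌊(V_in − V_min) × 2^14 / range⌋
     = ⌊(1.37404 − (0.91)) × 16384 / 3.05⌋ = ⌊0.46404 × 16384/3.05⌋
     = ⌊2492.732⌋ = 2492.

2492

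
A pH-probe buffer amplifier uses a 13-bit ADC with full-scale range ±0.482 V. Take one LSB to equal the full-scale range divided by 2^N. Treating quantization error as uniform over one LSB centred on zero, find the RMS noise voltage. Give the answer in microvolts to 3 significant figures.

Full-scale range = 0.482 V − (-0.482 V) = 0.964 V.
LSB = 0.964 V / 2^13 = 117.68 µV.
For a uniform distribution on [−LSB/2, +LSB/2], V_rms = LSB/√12 = 117.68 µV/3.4641 = 34.0 µV.

34.0 µV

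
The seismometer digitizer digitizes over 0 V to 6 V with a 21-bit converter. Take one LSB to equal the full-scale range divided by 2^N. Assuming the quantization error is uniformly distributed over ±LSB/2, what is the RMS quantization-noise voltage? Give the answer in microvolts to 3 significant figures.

0.826 µV

Span = 6 V.
One LSB is 6 V / 2097152 = 2.8610 µV.
For a uniform distribution on [−LSB/2, +LSB/2], V_rms = LSB/√12 = 2.8610 µV/3.4641 = 0.826 µV.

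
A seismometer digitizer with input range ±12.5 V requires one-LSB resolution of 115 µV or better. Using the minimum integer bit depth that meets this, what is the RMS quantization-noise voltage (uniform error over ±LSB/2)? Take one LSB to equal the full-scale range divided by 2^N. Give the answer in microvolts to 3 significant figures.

Full-scale range = 12.5 V − (-12.5 V) = 25 V.
Levels needed ≥ 25/115 µV = 217400. 2^18 = 262144 suffices, so N_min = 18.
Step size = 25/262144 V = 95.367 µV.
σ_q = LSB/√12 = 95.367 µV/3.4641 = 27.5 µV.

27.5 µV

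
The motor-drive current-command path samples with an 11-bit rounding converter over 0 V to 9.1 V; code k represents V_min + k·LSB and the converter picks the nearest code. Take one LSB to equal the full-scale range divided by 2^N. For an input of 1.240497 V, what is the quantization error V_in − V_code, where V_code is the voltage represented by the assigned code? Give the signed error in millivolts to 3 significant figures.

+0.800 mV

Span = 9.1 V. LSB = 9.1 V / 2^11 ≈ 4.443 mV.
Position in LSBs: (1.240497 − (0)) × 2048/9.1 = 279.1800; rounding gives k = 279.
V_code = 0 + (279/2048) × 9.1 = 1.239697266 V.
e = 1.240497 − (1.239697266) = +0.800 mV.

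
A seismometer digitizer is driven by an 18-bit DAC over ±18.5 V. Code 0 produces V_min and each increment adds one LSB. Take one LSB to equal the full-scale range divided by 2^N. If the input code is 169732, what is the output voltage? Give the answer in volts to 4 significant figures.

5.457 V

Range = 18.5 − (-18.5) = 37 V. LSB = 37 V / 2^18.
V_out = V_min + code × LSB = -18.5 V + 169732 × 37 V / 262144
      = -18.5 V + 23.9566 V = 5.45662 V.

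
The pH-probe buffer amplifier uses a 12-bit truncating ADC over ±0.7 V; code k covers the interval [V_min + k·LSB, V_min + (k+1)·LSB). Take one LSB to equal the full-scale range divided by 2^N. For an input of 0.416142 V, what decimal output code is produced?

Full-scale range = 0.7 V − (-0.7 V) = 1.4 V. LSB = 1.4 V / 2^12 ≈ 341.8 µV.
code = ⌊(V_in − V_min)/LSB⌋ = ⌊(V_in − V_min) × 2^12 / range⌋
     = ⌊(0.416142 − (-0.7)) × 4096 / 1.4⌋ = ⌊1.116142 × 4096/1.4⌋
     = ⌊3265.513⌋ = 3265.

3265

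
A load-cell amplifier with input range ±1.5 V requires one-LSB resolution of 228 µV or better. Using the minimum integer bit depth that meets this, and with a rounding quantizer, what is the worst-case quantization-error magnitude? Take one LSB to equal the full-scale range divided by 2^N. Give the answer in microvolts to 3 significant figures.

91.6 µV

Span: 1.5 V − (-1.5 V) = 3 V.
Need 2^N ≥ 3 V / 228 µV = 13160 → N_min = 14.
One LSB is 3 V / 16384 = 183.11 µV.
Max error for round-to-nearest is LSB/2 = 91.6 µV.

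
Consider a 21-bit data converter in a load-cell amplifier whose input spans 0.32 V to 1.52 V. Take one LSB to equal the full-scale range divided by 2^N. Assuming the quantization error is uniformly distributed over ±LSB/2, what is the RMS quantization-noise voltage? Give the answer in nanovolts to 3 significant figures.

165 nV

Range = 1.52 − (0.32) = 1.2 V.
One LSB is 1.2 V / 2097152 = 0.57220 µV.
RMS of a uniform error over width LSB is LSB/√12 = 165 nV.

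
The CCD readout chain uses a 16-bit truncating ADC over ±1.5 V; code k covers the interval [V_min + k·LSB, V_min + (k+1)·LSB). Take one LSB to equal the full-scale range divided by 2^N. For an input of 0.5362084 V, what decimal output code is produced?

44481

Range = 1.5 − (-1.5) = 3 V. LSB = 3 V / 2^16 ≈ 45.78 µV.
code = ⌊(V_in − V_min)/LSB⌋ = ⌊(V_in − V_min) × 2^16 / range⌋
     = ⌊(0.5362084 − (-1.5)) × 65536 / 3⌋ = ⌊2.0362084 × 65536/3⌋
     = ⌊44481.651⌋ = 44481.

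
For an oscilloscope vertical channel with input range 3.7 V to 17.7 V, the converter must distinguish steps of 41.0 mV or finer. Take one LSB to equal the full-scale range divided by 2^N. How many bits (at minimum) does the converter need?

9 bits

Span: 17.7 V − (3.7 V) = 14 V.
14 V / 41.0 mV = 341.5. Since 2^8 = 256 and 2^9 = 512, N = 9.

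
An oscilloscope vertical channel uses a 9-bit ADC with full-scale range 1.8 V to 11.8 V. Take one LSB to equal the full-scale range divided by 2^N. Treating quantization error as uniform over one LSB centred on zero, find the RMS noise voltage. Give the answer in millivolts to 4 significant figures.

The full-scale span is 11.8 − (1.8) = 10 V.
Step size = 10/512 V = 19.5313 mV.
V_rms = LSB/√12 = 19.5313 mV / √12 = 5.638 mV.

5.638 mV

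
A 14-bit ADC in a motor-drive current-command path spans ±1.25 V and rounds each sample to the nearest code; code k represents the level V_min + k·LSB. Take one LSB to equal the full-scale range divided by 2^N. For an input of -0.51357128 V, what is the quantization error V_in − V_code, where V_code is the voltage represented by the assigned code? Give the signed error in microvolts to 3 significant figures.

+39.6 µV

Span: 1.25 V − (-1.25 V) = 2.5 V. LSB = 2.5 V / 2^14 ≈ 152.6 µV.
(-0.51357128 − (-1.25)) / LSB = 0.73642872 × 16384/2.5 = 4826.2593. Nearest integer: k = 4826.
Reconstructed level: -1.25 + 4826 × 2.5/16384 V = -0.51361083984 V.
V_in − V_code = -0.51357128 − (-0.51361083984) = +39.6 µV.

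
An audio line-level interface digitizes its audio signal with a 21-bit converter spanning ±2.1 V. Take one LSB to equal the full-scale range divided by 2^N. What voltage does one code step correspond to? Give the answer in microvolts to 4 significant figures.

The full-scale span is 2.1 − (-2.1) = 4.2 V.
Number of codes = 2^21 = 2097152.
LSB = 4.2 V / 2^21 = 2.003 µV.

2.003 µV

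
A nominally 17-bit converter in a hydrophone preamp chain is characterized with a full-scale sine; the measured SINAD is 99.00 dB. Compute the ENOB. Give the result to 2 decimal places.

16.15 bits

Inverting SNR = 6.02 N + 1.76: N_eff = (99.00 − 1.76)/6.02 = 16.1528.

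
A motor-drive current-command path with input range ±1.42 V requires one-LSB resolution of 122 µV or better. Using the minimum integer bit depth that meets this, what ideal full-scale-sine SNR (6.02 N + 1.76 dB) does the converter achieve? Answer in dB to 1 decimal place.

Span: 1.42 V − (-1.42 V) = 2.84 V.
Required number of levels: 2.84/122 µV = 23279; smallest N with 2^N ≥ that is 15.
6.02(15) + 1.76 = 92.06 dB.

92.1 dB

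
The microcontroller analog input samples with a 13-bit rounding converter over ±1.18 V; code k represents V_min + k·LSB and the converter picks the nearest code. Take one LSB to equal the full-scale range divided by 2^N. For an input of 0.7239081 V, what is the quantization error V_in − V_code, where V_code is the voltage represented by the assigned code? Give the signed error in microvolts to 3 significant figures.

Span: 1.18 V − (-1.18 V) = 2.36 V. LSB = 2.36 V / 2^13 ≈ 288.1 µV.
(0.7239081 − (-1.18)) / LSB = 1.9039081 × 8192/2.36 = 6608.8200. Nearest integer: k = 6609.
V_code = V_min + k × range/2^13 = -1.18 + 6609 × 2.36/8192 = 0.7239599609 V.
Error = V_in − V_code = 0.7239081 − (0.7239599609) = −51.9 µV.

−51.9 µV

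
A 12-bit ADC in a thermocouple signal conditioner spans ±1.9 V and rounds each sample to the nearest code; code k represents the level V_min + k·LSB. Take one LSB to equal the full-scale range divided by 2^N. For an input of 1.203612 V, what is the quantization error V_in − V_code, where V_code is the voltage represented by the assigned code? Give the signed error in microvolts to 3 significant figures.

+341 µV

The full-scale span is 1.9 − (-1.9) = 3.8 V. LSB = 3.8 V / 2^12 ≈ 0.9277 mV.
(1.203612 − (-1.9)) / LSB = 3.103612 × 4096/3.8 = 3345.3670. Nearest integer: k = 3345.
V_code = -1.9 + (3345/4096) × 3.8 = 1.203271484 V.
e = 1.203612 − (1.203271484) = +341 µV.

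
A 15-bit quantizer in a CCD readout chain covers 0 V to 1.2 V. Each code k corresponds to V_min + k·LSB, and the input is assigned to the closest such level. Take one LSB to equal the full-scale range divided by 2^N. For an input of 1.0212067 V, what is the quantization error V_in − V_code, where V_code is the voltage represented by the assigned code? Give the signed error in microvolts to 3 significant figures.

−9.12 µV

V_FS = 1.2 V. LSB = 1.2 V / 2^15 ≈ 36.62 µV.
(V_in − V_min)/LSB = (1.0212067 − (0)) × 32768/1.2 = 27885.7510 → nearest code k = 27886.
V_code = 0 + (27886/32768) × 1.2 = 1.0212158203 V.
e = 1.0212067 − (1.0212158203) = −9.12 µV.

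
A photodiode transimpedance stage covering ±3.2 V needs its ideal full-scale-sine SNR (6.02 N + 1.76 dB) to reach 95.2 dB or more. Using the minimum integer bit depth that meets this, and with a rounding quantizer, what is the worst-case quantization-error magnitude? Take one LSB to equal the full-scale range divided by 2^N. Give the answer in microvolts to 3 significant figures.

48.8 µV

Range = 3.2 − (-3.2) = 6.4 V.
6.02 N + 1.76 ≥ 95.2 gives N ≥ 15.522, so the minimum integer is 16.
LSB = 6.4 V ÷ 2^16 = 6.4/65536 V = 97.656 µV.
Max error for round-to-nearest is LSB/2 = 48.8 µV.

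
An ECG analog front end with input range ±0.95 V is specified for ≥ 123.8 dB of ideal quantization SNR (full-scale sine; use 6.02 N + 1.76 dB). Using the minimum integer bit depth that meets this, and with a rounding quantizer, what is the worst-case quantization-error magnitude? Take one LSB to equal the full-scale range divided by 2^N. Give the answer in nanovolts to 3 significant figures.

Span: 0.95 V − (-0.95 V) = 1.9 V.
6.02 N + 1.76 ≥ 123.8 gives N ≥ 20.272, so the minimum integer is 21.
Step size = 1.9/2097152 V = 0.90599 µV.
Max error for round-to-nearest is LSB/2 = 453 nV.

453 nV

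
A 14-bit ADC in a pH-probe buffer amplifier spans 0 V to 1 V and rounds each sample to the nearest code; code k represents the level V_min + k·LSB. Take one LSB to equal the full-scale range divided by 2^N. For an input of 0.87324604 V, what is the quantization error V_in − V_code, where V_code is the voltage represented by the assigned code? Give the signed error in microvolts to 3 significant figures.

+16.1 µV

Span = 1 V. LSB = 1 V / 2^14 ≈ 61.04 µV.
(0.87324604 − (0)) / LSB = 0.87324604 × 16384/1 = 14307.2631. Nearest integer: k = 14307.
Reconstructed level: 0 + 14307 × 1/16384 V = 0.87322998047 V.
e = 0.87324604 − (0.87322998047) = +16.1 µV.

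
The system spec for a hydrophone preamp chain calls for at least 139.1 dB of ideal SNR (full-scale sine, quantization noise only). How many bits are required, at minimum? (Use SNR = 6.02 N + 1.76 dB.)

23 bits

Required N = ⌈(139.1 − 1.76)/6.02⌉ = ⌈22.814⌉ = 23.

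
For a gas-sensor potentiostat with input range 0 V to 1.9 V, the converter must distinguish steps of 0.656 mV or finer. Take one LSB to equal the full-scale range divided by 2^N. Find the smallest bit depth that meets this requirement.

Full-scale range = 1.9 V.
Levels needed ≥ 1.9/0.656 mV = 2896. 2^12 = 4096 suffices, so N_min = 12.

12 bits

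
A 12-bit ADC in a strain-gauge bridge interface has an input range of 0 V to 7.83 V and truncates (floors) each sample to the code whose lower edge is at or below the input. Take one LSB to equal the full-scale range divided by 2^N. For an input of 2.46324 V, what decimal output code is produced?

1288

Range is 7.83 V. LSB = 7.83 V / 2^12 ≈ 1.912 mV.
V_in − V_min = 2.46324 − (0) = 2.46324 V.
Divide by LSB: 2.46324 × 4096/7.83 = 1288.5608.
Truncating gives code 1288.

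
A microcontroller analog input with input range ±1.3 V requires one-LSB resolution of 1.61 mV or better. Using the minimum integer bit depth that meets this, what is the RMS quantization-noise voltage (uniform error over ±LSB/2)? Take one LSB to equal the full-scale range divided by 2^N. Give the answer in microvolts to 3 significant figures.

366 µV

Range = 1.3 − (-1.3) = 2.6 V.
Need 2^N ≥ 2.6 V / 1.61 mV = 1615 → N_min = 11.
One LSB is 2.6 V / 2048 = 1.2695 mV.
RMS noise = LSB/√12 = 366 µV.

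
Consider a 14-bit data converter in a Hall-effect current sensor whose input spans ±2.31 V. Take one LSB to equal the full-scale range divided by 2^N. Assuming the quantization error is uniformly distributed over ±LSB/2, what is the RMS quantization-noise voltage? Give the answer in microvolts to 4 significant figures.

Span: 2.31 V − (-2.31 V) = 4.62 V.
One LSB is 4.62 V / 16384 = 281.982 µV.
V_rms = LSB/√12 = 281.982 µV / √12 = 81.40 µV.

81.40 µV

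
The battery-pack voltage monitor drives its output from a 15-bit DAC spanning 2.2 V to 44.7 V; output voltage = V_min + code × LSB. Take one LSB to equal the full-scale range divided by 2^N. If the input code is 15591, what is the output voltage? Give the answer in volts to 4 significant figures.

22.42 V

Span: 44.7 V − (2.2 V) = 42.5 V. LSB = 42.5 V / 2^15.
V_out = V_min + code × LSB = 2.2 V + 15591 × 42.5 V / 32768
      = 2.2 + 20.2215 = 22.4215 V.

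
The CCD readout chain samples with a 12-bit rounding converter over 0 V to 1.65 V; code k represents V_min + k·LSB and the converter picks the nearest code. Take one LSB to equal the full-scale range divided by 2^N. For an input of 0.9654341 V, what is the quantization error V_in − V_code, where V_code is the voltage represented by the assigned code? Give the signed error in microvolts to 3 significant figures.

−154 µV

V_FS = 1.65 V. LSB = 1.65 V / 2^12 ≈ 402.8 µV.
(0.9654341 − (0)) / LSB = 0.9654341 × 4096/1.65 = 2396.6170. Nearest integer: k = 2397.
V_code = V_min + k × range/2^12 = 0 + 2397 × 1.65/4096 = 0.9655883789 V.
e = 0.9654341 − (0.9655883789) = −154 µV.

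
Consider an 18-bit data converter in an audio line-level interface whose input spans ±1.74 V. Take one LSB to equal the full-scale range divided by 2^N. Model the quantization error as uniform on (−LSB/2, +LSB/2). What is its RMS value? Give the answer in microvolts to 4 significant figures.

Range = 1.74 − (-1.74) = 3.48 V.
One LSB is 3.48 V / 262144 = 13.2751 µV.
For a uniform distribution on [−LSB/2, +LSB/2], V_rms = LSB/√12 = 13.2751 µV/3.4641 = 3.832 µV.

3.832 µV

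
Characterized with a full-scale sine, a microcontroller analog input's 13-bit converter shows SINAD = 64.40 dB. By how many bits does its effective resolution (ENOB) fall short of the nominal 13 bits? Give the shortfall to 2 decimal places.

2.59 bits

Effective bits = (64.40 − 1.76)/6.02 = 10.4053.
13 − 10.4053 = 2.59 bits below nominal.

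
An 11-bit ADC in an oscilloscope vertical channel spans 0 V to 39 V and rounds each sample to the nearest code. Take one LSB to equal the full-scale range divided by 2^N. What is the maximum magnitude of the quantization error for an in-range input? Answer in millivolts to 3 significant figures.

V_FS = 39 V.
LSB = 39 V ÷ 2^11 = 39/2048 V = 19.043 mV.
A rounding quantizer has |error| ≤ LSB/2 = 9.52 mV.

9.52 mV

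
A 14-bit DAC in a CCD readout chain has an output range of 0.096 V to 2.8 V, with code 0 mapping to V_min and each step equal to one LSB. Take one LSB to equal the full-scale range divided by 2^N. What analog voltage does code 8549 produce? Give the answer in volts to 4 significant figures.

Range = 2.8 − (0.096) = 2.704 V. LSB = 2.704 V / 2^14.
V_out = 0.096 + 8549 × (2.704/16384) V
      = 0.096 + 1.41092 = 1.50692 V.

1.507 V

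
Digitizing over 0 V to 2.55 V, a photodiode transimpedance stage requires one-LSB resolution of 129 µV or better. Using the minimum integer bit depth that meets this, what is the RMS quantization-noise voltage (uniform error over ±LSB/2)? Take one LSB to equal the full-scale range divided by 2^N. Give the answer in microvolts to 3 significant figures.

22.5 µV

Span = 2.55 V.
Need 2^N ≥ 2.55 V / 129 µV = 19770 → N_min = 15.
LSB = 2.55 V / 2^15 = 77.820 µV.
V_rms = LSB/√12 = 22.5 µV.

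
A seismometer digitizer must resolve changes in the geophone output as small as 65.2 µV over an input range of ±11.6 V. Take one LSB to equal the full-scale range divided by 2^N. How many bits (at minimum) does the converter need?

Span: 11.6 V − (-11.6 V) = 23.2 V.
Required number of levels: 23.2/65.2 µV = 355830; smallest N with 2^N ≥ that is 19.

19 bits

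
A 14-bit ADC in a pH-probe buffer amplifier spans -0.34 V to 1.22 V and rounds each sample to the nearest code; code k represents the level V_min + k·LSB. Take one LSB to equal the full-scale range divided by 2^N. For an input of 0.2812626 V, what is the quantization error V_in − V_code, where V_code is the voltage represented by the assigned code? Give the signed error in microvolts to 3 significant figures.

Span: 1.22 V − (-0.34 V) = 1.56 V. LSB = 1.56 V / 2^14 ≈ 95.21 µV.
(V_in − V_min)/LSB = (0.2812626 − (-0.34)) × 16384/1.56 = 6524.8503 → nearest code k = 6525.
V_code = V_min + k × range/2^14 = -0.34 + 6525 × 1.56/16384 = 0.28127685547 V.
e = 0.2812626 − (0.28127685547) = −14.3 µV.

−14.3 µV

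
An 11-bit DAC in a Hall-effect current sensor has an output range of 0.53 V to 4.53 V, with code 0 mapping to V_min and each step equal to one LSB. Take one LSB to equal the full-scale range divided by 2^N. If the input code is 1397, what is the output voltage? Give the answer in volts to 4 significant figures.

3.259 V

Full-scale range = 4.53 V − (0.53 V) = 4 V. LSB = 4 V / 2^11.
V_out = 0.53 + 1397 × (4/2048) V
      = 0.53 V + 2.72852 V = 3.25852 V.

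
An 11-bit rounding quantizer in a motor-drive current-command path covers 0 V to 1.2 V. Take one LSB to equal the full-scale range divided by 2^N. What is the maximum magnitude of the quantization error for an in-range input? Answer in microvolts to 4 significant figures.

293.0 µV

Span = 1.2 V.
Step size = 1.2/2048 V = 0.585938 mV.
Worst-case error for round-to-nearest is half an LSB: 293.0 µV.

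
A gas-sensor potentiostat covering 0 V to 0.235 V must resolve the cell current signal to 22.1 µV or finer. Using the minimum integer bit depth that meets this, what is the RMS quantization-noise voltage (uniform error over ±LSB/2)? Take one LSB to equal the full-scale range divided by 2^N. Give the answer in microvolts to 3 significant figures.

Span = 0.235 V.
Levels needed ≥ 0.235/22.1 µV = 10630. 2^14 = 16384 suffices, so N_min = 14.
Step size = 0.235/16384 V = 14.343 µV.
σ_q = LSB/√12 = 14.343 µV/3.4641 = 4.14 µV.

4.14 µV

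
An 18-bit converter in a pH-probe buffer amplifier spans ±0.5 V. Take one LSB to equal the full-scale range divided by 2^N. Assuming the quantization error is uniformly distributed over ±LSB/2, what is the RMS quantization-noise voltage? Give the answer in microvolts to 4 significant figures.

Full-scale range = 0.5 V − (-0.5 V) = 1 V.
Step size = 1/262144 V = 3.81470 µV.
RMS of a uniform error over width LSB is LSB/√12 = 1.101 µV.

1.101 µV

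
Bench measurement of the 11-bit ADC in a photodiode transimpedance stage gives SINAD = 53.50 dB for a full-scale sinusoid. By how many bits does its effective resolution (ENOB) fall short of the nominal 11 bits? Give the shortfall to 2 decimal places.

ENOB = (SINAD − 1.76)/6.02 = (53.50 − 1.76)/6.02 = 8.5947 bits.
11 − 8.5947 = 2.41 bits below nominal.

2.41 bits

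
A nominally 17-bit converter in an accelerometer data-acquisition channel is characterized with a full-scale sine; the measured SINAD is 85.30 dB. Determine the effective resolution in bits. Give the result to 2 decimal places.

13.88 bits

ENOB = (SINAD − 1.76) / 6.02 = (85.30 − 1.76) / 6.02 = 83.54 / 6.02 = 13.8771.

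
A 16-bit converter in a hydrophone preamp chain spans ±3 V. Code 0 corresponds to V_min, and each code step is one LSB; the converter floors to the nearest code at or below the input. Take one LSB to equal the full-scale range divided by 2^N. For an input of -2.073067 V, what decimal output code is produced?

Span: 3 V − (-3 V) = 6 V. LSB = 6 V / 2^16 ≈ 91.55 µV.
(V_in − V_min) × 2^16/range = (-2.073067 − (-3)) × 65536/6 = 10124.580.
Floor → code = 10124.

10124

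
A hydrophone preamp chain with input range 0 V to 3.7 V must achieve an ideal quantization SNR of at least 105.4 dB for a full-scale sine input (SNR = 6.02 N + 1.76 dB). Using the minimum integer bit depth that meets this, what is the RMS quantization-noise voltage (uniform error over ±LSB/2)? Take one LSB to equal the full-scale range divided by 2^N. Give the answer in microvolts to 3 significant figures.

4.07 µV

V_FS = 3.7 V.
N ≥ (105.4 − 1.76)/6.02 = 17.216 → N_min = 18.
LSB = 3.7 V ÷ 2^18 = 3.7/262144 V = 14.114 µV.
RMS noise = LSB/√12 = 4.07 µV.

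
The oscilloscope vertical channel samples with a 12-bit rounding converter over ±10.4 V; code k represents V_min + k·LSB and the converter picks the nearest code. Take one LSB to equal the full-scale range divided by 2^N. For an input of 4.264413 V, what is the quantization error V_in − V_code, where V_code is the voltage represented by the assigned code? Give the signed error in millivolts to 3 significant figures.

−1.21 mV

Span: 10.4 V − (-10.4 V) = 20.8 V. LSB = 20.8 V / 2^12 ≈ 5.078 mV.
Position in LSBs: (4.264413 − (-10.4)) × 4096/20.8 = 2887.7613; rounding gives k = 2888.
V_code = V_min + k × range/2^12 = -10.4 + 2888 × 20.8/4096 = 4.265625000 V.
e = 4.264413 − (4.265625000) = −1.21 mV.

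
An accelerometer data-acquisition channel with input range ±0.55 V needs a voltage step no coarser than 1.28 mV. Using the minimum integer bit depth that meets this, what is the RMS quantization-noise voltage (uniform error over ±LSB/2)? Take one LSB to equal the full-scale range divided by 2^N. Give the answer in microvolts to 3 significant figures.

310 µV

Span: 0.55 V − (-0.55 V) = 1.1 V.
Levels needed ≥ 1.1/1.28 mV = 859.4. 2^10 = 1024 suffices, so N_min = 10.
Step size = 1.1/1024 V = 1.0742 mV.
V_rms = LSB/√12 = 310 µV.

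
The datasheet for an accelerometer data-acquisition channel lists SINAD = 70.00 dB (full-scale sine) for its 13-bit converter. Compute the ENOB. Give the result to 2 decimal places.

11.34 bits

ENOB = (SINAD − 1.76) / 6.02 = (70.00 − 1.76) / 6.02 = 68.24 / 6.02 = 11.3355.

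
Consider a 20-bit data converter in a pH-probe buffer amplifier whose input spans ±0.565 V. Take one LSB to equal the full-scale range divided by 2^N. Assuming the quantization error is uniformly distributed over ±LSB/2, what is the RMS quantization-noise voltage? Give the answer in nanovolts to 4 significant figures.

311.1 nV

Range = 0.565 − (-0.565) = 1.13 V.
LSB = 1.13 V ÷ 2^20 = 1.13/1048576 V = 1.07765 µV.
σ_q = LSB/√12 = 1.07765 µV/3.4641 = 311.1 nV.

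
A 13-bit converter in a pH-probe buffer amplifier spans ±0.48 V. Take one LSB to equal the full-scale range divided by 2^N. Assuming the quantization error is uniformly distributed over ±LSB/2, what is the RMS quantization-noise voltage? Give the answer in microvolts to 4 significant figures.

33.83 µV

Range = 0.48 − (-0.48) = 0.96 V.
Step size = 0.96/8192 V = 117.188 µV.
σ_q = LSB/√12 = 117.188 µV/3.4641 = 33.83 µV.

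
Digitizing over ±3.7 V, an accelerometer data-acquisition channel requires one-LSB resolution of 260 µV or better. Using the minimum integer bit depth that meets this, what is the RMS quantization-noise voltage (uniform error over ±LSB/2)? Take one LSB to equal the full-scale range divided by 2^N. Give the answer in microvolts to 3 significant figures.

Span: 3.7 V − (-3.7 V) = 7.4 V.
Required number of levels: 7.4/260 µV = 28462; smallest N with 2^N ≥ that is 15.
LSB = 7.4 V / 2^15 = 225.83 µV.
σ_q = LSB/√12 = 225.83 µV/3.4641 = 65.2 µV.

65.2 µV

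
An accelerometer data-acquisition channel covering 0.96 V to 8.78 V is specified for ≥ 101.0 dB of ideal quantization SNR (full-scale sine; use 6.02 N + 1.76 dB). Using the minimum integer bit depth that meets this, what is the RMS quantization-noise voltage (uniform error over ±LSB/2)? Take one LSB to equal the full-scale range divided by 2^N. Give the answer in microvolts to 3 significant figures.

17.2 µV

Span: 8.78 V − (0.96 V) = 7.82 V.
Required N = ⌈(101.0 − 1.76)/6.02⌉ = ⌈16.485⌉ = 17.
LSB = 7.82 V ÷ 2^17 = 7.82/131072 V = 59.662 µV.
V_rms = LSB/√12 = 17.2 µV.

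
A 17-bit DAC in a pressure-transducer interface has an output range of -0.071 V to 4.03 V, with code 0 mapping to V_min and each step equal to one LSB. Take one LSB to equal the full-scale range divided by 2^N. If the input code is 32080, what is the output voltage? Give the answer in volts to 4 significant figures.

Span: 4.03 V − (-0.071 V) = 4.101 V. LSB = 4.101 V / 2^17.
Output = V_min + (32080/131072) × range = -0.071 + 0.244751 × 4.101 V
      = -0.071 + 1.00372 = 0.932724 V.

0.9327 V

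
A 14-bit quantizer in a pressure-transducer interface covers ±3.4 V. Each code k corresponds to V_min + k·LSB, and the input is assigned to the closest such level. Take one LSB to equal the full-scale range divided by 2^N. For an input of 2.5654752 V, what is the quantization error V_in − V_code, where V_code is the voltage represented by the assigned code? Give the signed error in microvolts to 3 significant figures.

Full-scale range = 3.4 V − (-3.4 V) = 6.8 V. LSB = 6.8 V / 2^14 ≈ 415.0 µV.
(V_in − V_min)/LSB = (2.5654752 − (-3.4)) × 16384/6.8 = 14373.2861 → nearest code k = 14373.
V_code = -3.4 + (14373/16384) × 6.8 = 2.5653564453 V.
V_in − V_code = 2.5654752 − (2.5653564453) = +119 µV.

+119 µV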